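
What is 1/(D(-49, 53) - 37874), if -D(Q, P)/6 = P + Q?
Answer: -1/37898 ≈ -2.6387e-5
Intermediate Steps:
D(Q, P) = -6*P - 6*Q (D(Q, P) = -6*(P + Q) = -6*P - 6*Q)
1/(D(-49, 53) - 37874) = 1/((-6*53 - 6*(-49)) - 37874) = 1/((-318 + 294) - 37874) = 1/(-24 - 37874) = 1/(-37898) = -1/37898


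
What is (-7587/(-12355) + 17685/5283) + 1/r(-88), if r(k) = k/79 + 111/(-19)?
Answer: 289096044619/75722151785 ≈ 3.8179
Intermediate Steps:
r(k) = -111/19 + k/79 (r(k) = k*(1/79) + 111*(-1/19) = k/79 - 111/19 = -111/19 + k/79)
(-7587/(-12355) + 17685/5283) + 1/r(-88) = (-7587/(-12355) + 17685/5283) + 1/(-111/19 + (1/79)*(-88)) = (-7587*(-1/12355) + 17685*(1/5283)) + 1/(-111/19 - 88/79) = (7587/12355 + 1965/587) + 1/(-10441/1501) = 28731144/7252385 - 1501/10441 = 289096044619/75722151785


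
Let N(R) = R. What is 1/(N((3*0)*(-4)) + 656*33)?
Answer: 1/21648 ≈ 4.6194e-5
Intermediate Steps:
1/(N((3*0)*(-4)) + 656*33) = 1/((3*0)*(-4) + 656*33) = 1/(0*(-4) + 21648) = 1/(0 + 21648) = 1/21648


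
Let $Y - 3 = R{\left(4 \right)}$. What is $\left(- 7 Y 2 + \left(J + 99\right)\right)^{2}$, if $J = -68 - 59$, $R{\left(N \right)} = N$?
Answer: $15876$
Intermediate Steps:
$Y = 7$ ($Y = 3 + 4 = 7$)
$J = -127$
$\left(- 7 Y 2 + \left(J + 99\right)\right)^{2} = \left(\left(-7\right) 7 \cdot 2 + \left(-127 + 99\right)\right)^{2} = \left(\left(-49\right) 2 - 28\right)^{2} = \left(-98 - 28\right)^{2} = \left(-126\right)^{2} = 15876$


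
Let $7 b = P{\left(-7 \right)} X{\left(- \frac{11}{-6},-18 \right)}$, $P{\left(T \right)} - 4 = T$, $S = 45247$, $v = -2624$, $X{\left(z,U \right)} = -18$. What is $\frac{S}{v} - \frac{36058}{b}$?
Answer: $- \frac{332378341}{70848} \approx -4691.4$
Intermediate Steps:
$P{\left(T \right)} = 4 + T$
$b = \frac{54}{7}$ ($b = \frac{\left(4 - 7\right) \left(-18\right)}{7} = \frac{\left(-3\right) \left(-18\right)}{7} = \frac{1}{7} \cdot 54 = \frac{54}{7} \approx 7.7143$)
$\frac{S}{v} - \frac{36058}{b} = \frac{45247}{-2624} - \frac{36058}{\frac{54}{7}} = 45247 \left(- \frac{1}{2624}\right) - \frac{126203}{27} = - \frac{45247}{2624} - \frac{126203}{27} = - \frac{332378341}{70848}$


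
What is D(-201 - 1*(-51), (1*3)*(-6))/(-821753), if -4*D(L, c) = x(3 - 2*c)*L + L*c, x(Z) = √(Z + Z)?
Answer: 675/821753 - 75*√78/1643506 ≈ 0.00041838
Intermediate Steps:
x(Z) = √2*√Z (x(Z) = √(2*Z) = √2*√Z)
D(L, c) = -L*c/4 - L*√2*√(3 - 2*c)/4 (D(L, c) = -((√2*√(3 - 2*c))*L + L*c)/4 = -(L*√2*√(3 - 2*c) + L*c)/4 = -(L*c + L*√2*√(3 - 2*c))/4 = -L*c/4 - L*√2*√(3 - 2*c)/4)
D(-201 - 1*(-51), (1*3)*(-6))/(-821753) = -(-201 - 1*(-51))*((1*3)*(-6) + √(6 - 4*1*3*(-6)))/4/(-821753) = -(-201 + 51)*(3*(-6) + √(6 - 12*(-6)))/4*(-1/821753) = -¼*(-150)*(-18 + √(6 - 4*(-18)))*(-1/821753) = -¼*(-150)*(-18 + √(6 + 72))*(-1/821753) = -¼*(-150)*(-18 + √78)*(-1/821753) = (-675 + 75*√78/2)*(-1/821753) = 675/821753 - 75*√78/1643506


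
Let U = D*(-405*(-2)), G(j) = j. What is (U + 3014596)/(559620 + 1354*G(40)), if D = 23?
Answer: 1516613/306890 ≈ 4.9419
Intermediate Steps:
U = 18630 (U = 23*(-405*(-2)) = 23*810 = 18630)
(U + 3014596)/(559620 + 1354*G(40)) = (18630 + 3014596)/(559620 + 1354*40) = 3033226/(559620 + 54160) = 3033226/613780 = 3033226*(1/613780) = 1516613/306890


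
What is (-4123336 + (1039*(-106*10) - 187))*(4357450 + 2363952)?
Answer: -35118404617926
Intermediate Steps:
(-4123336 + (1039*(-106*10) - 187))*(4357450 + 2363952) = (-4123336 + (1039*(-1060) - 187))*6721402 = (-4123336 + (-1101340 - 187))*6721402 = (-4123336 - 1101527)*6721402 = -5224863*6721402 = -35118404617926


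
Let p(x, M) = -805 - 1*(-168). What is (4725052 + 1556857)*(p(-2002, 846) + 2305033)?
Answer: 14476005971964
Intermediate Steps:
p(x, M) = -637 (p(x, M) = -805 + 168 = -637)
(4725052 + 1556857)*(p(-2002, 846) + 2305033) = (4725052 + 1556857)*(-637 + 2305033) = 6281909*2304396 = 14476005971964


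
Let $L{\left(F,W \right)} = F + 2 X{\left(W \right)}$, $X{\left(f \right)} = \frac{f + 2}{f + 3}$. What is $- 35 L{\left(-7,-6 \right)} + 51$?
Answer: $\frac{608}{3} \approx 202.67$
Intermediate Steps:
$X{\left(f \right)} = \frac{2 + f}{3 + f}$
$L{\left(F,W \right)} = F + \frac{2 \left(2 + W\right)}{3 + W}$ ($L{\left(F,W \right)} = F + 2 \frac{2 + W}{3 + W} = F + \frac{2 \left(2 + W\right)}{3 + W}$)
$- 35 L{\left(-7,-6 \right)} + 51 = - 35 \frac{4 + 2 \left(-6\right) - 7 \left(3 - 6\right)}{3 - 6} + 51 = - 35 \frac{4 - 12 - -21}{-3} + 51 = - 35 \left(- \frac{4 - 12 + 21}{3}\right) + 51 = - 35 \left(\left(- \frac{1}{3}\right) 13\right) + 51 = \left(-35\right) \left(- \frac{13}{3}\right) + 51 = \frac{455}{3} + 51 = \frac{608}{3}$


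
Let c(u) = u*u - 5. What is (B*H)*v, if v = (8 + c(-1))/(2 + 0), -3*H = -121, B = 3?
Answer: 242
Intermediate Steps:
c(u) = -5 + u**2 (c(u) = u**2 - 5 = -5 + u**2)
H = 121/3 (H = -1/3*(-121) = 121/3 ≈ 40.333)
v = 2 (v = (8 + (-5 + (-1)**2))/(2 + 0) = (8 + (-5 + 1))/2 = (8 - 4)*(1/2) = 4*(1/2) = 2)
(B*H)*v = (3*(121/3))*2 = 121*2 = 242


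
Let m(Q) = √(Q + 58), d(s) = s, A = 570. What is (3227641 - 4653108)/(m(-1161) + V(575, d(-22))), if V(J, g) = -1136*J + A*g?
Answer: 948990400580/443209748703 + 1425467*I*√1103/443209748703 ≈ 2.1412 + 0.00010682*I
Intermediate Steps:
m(Q) = √(58 + Q)
V(J, g) = -1136*J + 570*g
(3227641 - 4653108)/(m(-1161) + V(575, d(-22))) = (3227641 - 4653108)/(√(58 - 1161) + (-1136*575 + 570*(-22))) = -1425467/(√(-1103) + (-653200 - 12540)) = -1425467/(I*√1103 - 665740) = -1425467/(-665740 + I*√1103)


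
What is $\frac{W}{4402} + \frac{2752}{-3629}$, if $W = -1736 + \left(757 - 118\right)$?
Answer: $- \frac{16095317}{15974858} \approx -1.0075$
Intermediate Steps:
$W = -1097$ ($W = -1736 + 639 = -1097$)
$\frac{W}{4402} + \frac{2752}{-3629} = - \frac{1097}{4402} + \frac{2752}{-3629} = \left(-1097\right) \frac{1}{4402} + 2752 \left(- \frac{1}{3629}\right) = - \frac{1097}{4402} - \frac{2752}{3629} = - \frac{16095317}{15974858}$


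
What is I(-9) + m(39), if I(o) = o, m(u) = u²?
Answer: 1512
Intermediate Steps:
I(-9) + m(39) = -9 + 39² = -9 + 1521 = 1512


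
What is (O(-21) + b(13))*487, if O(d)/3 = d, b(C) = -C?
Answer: -37012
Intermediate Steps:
O(d) = 3*d
(O(-21) + b(13))*487 = (3*(-21) - 1*13)*487 = (-63 - 13)*487 = -76*487 = -37012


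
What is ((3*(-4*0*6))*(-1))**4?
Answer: 0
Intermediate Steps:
((3*(-4*0*6))*(-1))**4 = ((3*(0*6))*(-1))**4 = ((3*0)*(-1))**4 = (0*(-1))**4 = 0**4 = 0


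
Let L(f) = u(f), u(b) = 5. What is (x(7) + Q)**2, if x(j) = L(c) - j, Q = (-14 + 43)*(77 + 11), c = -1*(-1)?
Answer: 6502500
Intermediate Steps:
c = 1
L(f) = 5
Q = 2552 (Q = 29*88 = 2552)
x(j) = 5 - j
(x(7) + Q)**2 = ((5 - 1*7) + 2552)**2 = ((5 - 7) + 2552)**2 = (-2 + 2552)**2 = 2550**2 = 6502500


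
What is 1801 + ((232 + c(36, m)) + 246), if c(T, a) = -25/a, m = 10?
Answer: 4553/2 ≈ 2276.5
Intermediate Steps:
1801 + ((232 + c(36, m)) + 246) = 1801 + ((232 - 25/10) + 246) = 1801 + ((232 - 25*⅒) + 246) = 1801 + ((232 - 5/2) + 246) = 1801 + (459/2 + 246) = 1801 + 951/2 = 4553/2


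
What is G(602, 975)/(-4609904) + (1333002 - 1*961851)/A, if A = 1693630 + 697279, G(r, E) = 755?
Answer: 1709165343209/11021860962736 ≈ 0.15507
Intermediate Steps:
A = 2390909
G(602, 975)/(-4609904) + (1333002 - 1*961851)/A = 755/(-4609904) + (1333002 - 1*961851)/2390909 = 755*(-1/4609904) + (1333002 - 961851)*(1/2390909) = -755/4609904 + 371151*(1/2390909) = -755/4609904 + 371151/2390909 = 1709165343209/11021860962736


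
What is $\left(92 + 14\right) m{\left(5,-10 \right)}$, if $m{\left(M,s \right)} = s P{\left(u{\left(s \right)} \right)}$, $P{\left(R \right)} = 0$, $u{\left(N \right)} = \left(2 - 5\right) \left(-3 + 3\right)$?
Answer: $0$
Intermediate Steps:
$u{\left(N \right)} = 0$ ($u{\left(N \right)} = \left(-3\right) 0 = 0$)
$m{\left(M,s \right)} = 0$ ($m{\left(M,s \right)} = s 0 = 0$)
$\left(92 + 14\right) m{\left(5,-10 \right)} = \left(92 + 14\right) 0 = 106 \cdot 0 = 0$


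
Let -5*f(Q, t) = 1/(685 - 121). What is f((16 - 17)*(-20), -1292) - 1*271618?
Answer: -765962761/2820 ≈ -2.7162e+5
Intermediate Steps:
f(Q, t) = -1/2820 (f(Q, t) = -1/(5*(685 - 121)) = -⅕/564 = -⅕*1/564 = -1/2820)
f((16 - 17)*(-20), -1292) - 1*271618 = -1/2820 - 1*271618 = -1/2820 - 271618 = -765962761/2820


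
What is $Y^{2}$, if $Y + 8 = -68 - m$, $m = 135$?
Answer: $44521$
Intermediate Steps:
$Y = -211$ ($Y = -8 - 203 = -211$)
$Y^{2} = \left(-211\right)^{2} = 44521$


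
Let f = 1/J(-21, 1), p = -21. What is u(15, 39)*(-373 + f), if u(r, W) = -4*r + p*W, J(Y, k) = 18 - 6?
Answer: 1311175/4 ≈ 3.2779e+5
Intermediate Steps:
J(Y, k) = 12
u(r, W) = -21*W - 4*r (u(r, W) = -4*r - 21*W = -21*W - 4*r)
f = 1/12 ≈ 0.083333
u(15, 39)*(-373 + f) = (-21*39 - 4*15)*(-373 + 1/12) = (-819 - 60)*(-4475/12) = -879*(-4475/12) = 1311175/4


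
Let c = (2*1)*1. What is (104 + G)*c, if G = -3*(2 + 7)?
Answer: 154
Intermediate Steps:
G = -27 (G = -3*9 = -27)
c = 2 (c = 2*1 = 2)
(104 + G)*c = (104 - 27)*2 = 77*2 = 154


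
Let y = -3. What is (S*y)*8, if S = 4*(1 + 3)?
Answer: -384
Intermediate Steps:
S = 16 (S = 4*4 = 16)
(S*y)*8 = (16*(-3))*8 = -48*8 = -384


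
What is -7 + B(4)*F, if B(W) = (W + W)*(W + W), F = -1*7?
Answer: -455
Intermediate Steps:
F = -7
B(W) = 4*W**2 (B(W) = (2*W)*(2*W) = 4*W**2)
-7 + B(4)*F = -7 + (4*4**2)*(-7) = -7 + (4*16)*(-7) = -7 + 64*(-7) = -7 - 448 = -455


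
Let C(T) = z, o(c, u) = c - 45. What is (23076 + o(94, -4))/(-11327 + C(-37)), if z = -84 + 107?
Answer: -23125/11304 ≈ -2.0457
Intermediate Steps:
o(c, u) = -45 + c
z = 23
C(T) = 23
(23076 + o(94, -4))/(-11327 + C(-37)) = (23076 + (-45 + 94))/(-11327 + 23) = (23076 + 49)/(-11304) = 23125*(-1/11304) = -23125/11304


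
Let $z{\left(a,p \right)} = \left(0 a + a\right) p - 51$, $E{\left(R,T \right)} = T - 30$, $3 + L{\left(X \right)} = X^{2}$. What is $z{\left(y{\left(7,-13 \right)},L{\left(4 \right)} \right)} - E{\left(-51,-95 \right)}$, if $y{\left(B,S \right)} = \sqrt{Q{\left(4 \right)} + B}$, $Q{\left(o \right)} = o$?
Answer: $74 + 13 \sqrt{11} \approx 117.12$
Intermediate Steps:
$L{\left(X \right)} = -3 + X^{2}$
$y{\left(B,S \right)} = \sqrt{4 + B}$
$E{\left(R,T \right)} = -30 + T$
$z{\left(a,p \right)} = -51 + a p$ ($z{\left(a,p \right)} = \left(0 + a\right) p - 51 = a p - 51 = -51 + a p$)
$z{\left(y{\left(7,-13 \right)},L{\left(4 \right)} \right)} - E{\left(-51,-95 \right)} = \left(-51 + \sqrt{4 + 7} \left(-3 + 4^{2}\right)\right) - \left(-30 - 95\right) = \left(-51 + \sqrt{11} \left(-3 + 16\right)\right) - -125 = \left(-51 + \sqrt{11} \cdot 13\right) + 125 = \left(-51 + 13 \sqrt{11}\right) + 125 = 74 + 13 \sqrt{11}$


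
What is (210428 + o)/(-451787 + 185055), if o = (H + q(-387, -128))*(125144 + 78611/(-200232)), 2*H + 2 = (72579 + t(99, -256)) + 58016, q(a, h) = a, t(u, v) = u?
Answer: -542589609425873/17802760608 ≈ -30478.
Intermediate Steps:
H = 65346 (H = -1 + ((72579 + 99) + 58016)/2 = -1 + (72678 + 58016)/2 = -1 + (1/2)*130694 = -1 + 65347 = 65346)
o = 542575564619441/66744 (o = (65346 - 387)*(125144 + 78611/(-200232)) = 64959*(125144 + 78611*(-1/200232)) = 64959*(125144 - 78611/200232) = 64959*(25057754797/200232) = 542575564619441/66744 ≈ 8.1292e+9)
(210428 + o)/(-451787 + 185055) = (210428 + 542575564619441/66744)/(-451787 + 185055) = (542589609425873/66744)/(-266732) = (542589609425873/66744)*(-1/266732) = -542589609425873/17802760608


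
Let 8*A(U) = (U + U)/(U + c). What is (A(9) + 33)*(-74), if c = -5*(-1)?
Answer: -68709/28 ≈ -2453.9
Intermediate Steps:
c = 5
A(U) = U/(4*(5 + U)) (A(U) = ((U + U)/(U + 5))/8 = ((2*U)/(5 + U))/8 = (2*U/(5 + U))/8 = U/(4*(5 + U)))
(A(9) + 33)*(-74) = ((¼)*9/(5 + 9) + 33)*(-74) = ((¼)*9/14 + 33)*(-74) = ((¼)*9*(1/14) + 33)*(-74) = (9/56 + 33)*(-74) = (1857/56)*(-74) = -68709/28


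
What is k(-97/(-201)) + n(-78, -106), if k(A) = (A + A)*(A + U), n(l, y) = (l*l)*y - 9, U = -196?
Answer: -26062754119/40401 ≈ -6.4510e+5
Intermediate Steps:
n(l, y) = -9 + y*l² (n(l, y) = l²*y - 9 = y*l² - 9 = -9 + y*l²)
k(A) = 2*A*(-196 + A) (k(A) = (A + A)*(A - 196) = (2*A)*(-196 + A) = 2*A*(-196 + A))
k(-97/(-201)) + n(-78, -106) = 2*(-97/(-201))*(-196 - 97/(-201)) + (-9 - 106*(-78)²) = 2*(-97*(-1/201))*(-196 - 97*(-1/201)) + (-9 - 106*6084) = 2*(97/201)*(-196 + 97/201) + (-9 - 644904) = 2*(97/201)*(-39299/201) - 644913 = -7624006/40401 - 644913 = -26062754119/40401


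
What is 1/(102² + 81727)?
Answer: 1/92131 ≈ 1.0854e-5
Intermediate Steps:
1/(102² + 81727) = 1/(10404 + 81727) = 1/92131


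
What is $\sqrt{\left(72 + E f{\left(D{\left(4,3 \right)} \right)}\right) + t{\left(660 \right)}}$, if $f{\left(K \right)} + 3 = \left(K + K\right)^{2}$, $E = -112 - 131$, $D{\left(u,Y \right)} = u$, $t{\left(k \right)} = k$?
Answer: $i \sqrt{14091} \approx 118.71 i$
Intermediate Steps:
$E = -243$
$f{\left(K \right)} = -3 + 4 K^{2}$ ($f{\left(K \right)} = -3 + \left(K + K\right)^{2} = -3 + \left(2 K\right)^{2} = -3 + 4 K^{2}$)
$\sqrt{\left(72 + E f{\left(D{\left(4,3 \right)} \right)}\right) + t{\left(660 \right)}} = \sqrt{\left(72 - 243 \left(-3 + 4 \cdot 4^{2}\right)\right) + 660} = \sqrt{\left(72 - 243 \left(-3 + 4 \cdot 16\right)\right) + 660} = \sqrt{\left(72 - 243 \left(-3 + 64\right)\right) + 660} = \sqrt{\left(72 - 14823\right) + 660} = \sqrt{-14751 + 660} = \sqrt{-14091} = i \sqrt{14091}$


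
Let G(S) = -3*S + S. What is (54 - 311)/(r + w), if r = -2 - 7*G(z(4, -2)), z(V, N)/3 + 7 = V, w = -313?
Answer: 257/441 ≈ 0.58277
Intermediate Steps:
z(V, N) = -21 + 3*V
G(S) = -2*S
r = -128 (r = -2 - (-14)*(-21 + 3*4) = -2 - (-14)*(-21 + 12) = -2 - (-14)*(-9) = -2 - 7*18 = -2 - 126 = -128)
(54 - 311)/(r + w) = (54 - 311)/(-128 - 313) = -257/(-441) = -257*(-1/441) = 257/441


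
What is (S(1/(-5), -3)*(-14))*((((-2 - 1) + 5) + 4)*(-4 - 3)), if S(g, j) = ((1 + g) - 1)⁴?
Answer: 588/625 ≈ 0.94080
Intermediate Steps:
S(g, j) = g⁴
(S(1/(-5), -3)*(-14))*((((-2 - 1) + 5) + 4)*(-4 - 3)) = ((1/(-5))⁴*(-14))*((((-2 - 1) + 5) + 4)*(-4 - 3)) = ((-⅕)⁴*(-14))*(((-3 + 5) + 4)*(-7)) = ((1/625)*(-14))*((2 + 4)*(-7)) = -84*(-7)/625 = -14/625*(-42) = 588/625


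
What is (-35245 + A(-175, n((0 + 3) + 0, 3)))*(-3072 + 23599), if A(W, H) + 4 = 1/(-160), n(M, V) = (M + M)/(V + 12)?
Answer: -115769016207/160 ≈ -7.2356e+8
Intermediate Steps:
n(M, V) = 2*M/(12 + V) (n(M, V) = (2*M)/(12 + V) = 2*M/(12 + V))
A(W, H) = -641/160 (A(W, H) = -4 + 1/(-160) = -4 - 1/160 = -641/160)
(-35245 + A(-175, n((0 + 3) + 0, 3)))*(-3072 + 23599) = (-35245 - 641/160)*(-3072 + 23599) = -5639841/160*20527 = -115769016207/160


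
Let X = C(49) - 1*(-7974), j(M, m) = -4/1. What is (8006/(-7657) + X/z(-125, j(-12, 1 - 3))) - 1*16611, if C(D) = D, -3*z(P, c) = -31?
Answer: -121253390/7657 ≈ -15836.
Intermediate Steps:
j(M, m) = -4 (j(M, m) = -4*1 = -4)
z(P, c) = 31/3 (z(P, c) = -1/3*(-31) = 31/3)
X = 8023 (X = 49 - 1*(-7974) = 49 + 7974 = 8023)
(8006/(-7657) + X/z(-125, j(-12, 1 - 3))) - 1*16611 = (8006/(-7657) + 8023/(31/3)) - 1*16611 = (8006*(-1/7657) + 8023*(3/31)) - 16611 = (-8006/7657 + 24069/31) - 16611 = 5937037/7657 - 16611 = -121253390/7657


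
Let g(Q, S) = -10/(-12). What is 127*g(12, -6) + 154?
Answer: 1559/6 ≈ 259.83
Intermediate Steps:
g(Q, S) = 5/6 (g(Q, S) = -10*(-1/12) = 5/6)
127*g(12, -6) + 154 = 127*(5/6) + 154 = 635/6 + 154 = 1559/6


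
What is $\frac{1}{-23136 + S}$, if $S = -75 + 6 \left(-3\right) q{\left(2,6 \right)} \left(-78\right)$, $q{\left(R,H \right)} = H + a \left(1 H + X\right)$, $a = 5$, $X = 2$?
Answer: $\frac{1}{41373} \approx 2.417 \cdot 10^{-5}$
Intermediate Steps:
$q{\left(R,H \right)} = 10 + 6 H$ ($q{\left(R,H \right)} = H + 5 \left(1 H + 2\right) = H + 5 \left(H + 2\right) = H + 5 \left(2 + H\right) = H + \left(10 + 5 H\right) = 10 + 6 H$)
$S = 64509$ ($S = -75 + 6 \left(-3\right) \left(10 + 6 \cdot 6\right) \left(-78\right) = -75 + - 18 \left(10 + 36\right) \left(-78\right) = -75 + \left(-18\right) 46 \left(-78\right) = -75 - -64584 = -75 + 64584 = 64509$)
$\frac{1}{-23136 + S} = \frac{1}{-23136 + 64509} = \frac{1}{41373}$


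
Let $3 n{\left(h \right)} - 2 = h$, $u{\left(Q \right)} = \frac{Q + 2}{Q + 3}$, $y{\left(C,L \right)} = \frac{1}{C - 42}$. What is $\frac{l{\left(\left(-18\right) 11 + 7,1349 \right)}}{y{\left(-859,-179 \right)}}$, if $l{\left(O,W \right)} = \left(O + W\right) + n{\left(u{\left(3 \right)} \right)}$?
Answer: $- \frac{18795761}{18} \approx -1.0442 \cdot 10^{6}$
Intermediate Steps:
$y{\left(C,L \right)} = \frac{1}{-42 + C}$
$u{\left(Q \right)} = \frac{2 + Q}{3 + Q}$
$n{\left(h \right)} = \frac{2}{3} + \frac{h}{3}$
$l{\left(O,W \right)} = \frac{17}{18} + O + W$ ($l{\left(O,W \right)} = \left(O + W\right) + \left(\frac{2}{3} + \frac{\frac{1}{3 + 3} \left(2 + 3\right)}{3}\right) = \left(O + W\right) + \left(\frac{2}{3} + \frac{\frac{1}{6} \cdot 5}{3}\right) = \left(O + W\right) + \left(\frac{2}{3} + \frac{1}{3} \cdot \frac{5}{6}\right) = \left(O + W\right) + \left(\frac{2}{3} + \frac{5}{18}\right) = \left(O + W\right) + \frac{17}{18} = \frac{17}{18} + O + W$)
$\frac{l{\left(\left(-18\right) 11 + 7,1349 \right)}}{y{\left(-859,-179 \right)}} = \frac{\frac{17}{18} + \left(\left(-18\right) 11 + 7\right) + 1349}{\frac{1}{-42 - 859}} = \frac{\frac{17}{18} + \left(-198 + 7\right) + 1349}{\frac{1}{-901}} = \frac{\frac{17}{18} - 191 + 1349}{- \frac{1}{901}} = \frac{20861}{18} \left(-901\right) = - \frac{18795761}{18}$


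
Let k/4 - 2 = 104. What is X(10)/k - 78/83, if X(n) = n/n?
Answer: -32989/35192 ≈ -0.93740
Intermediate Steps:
X(n) = 1
k = 424 (k = 8 + 4*104 = 8 + 416 = 424)
X(10)/k - 78/83 = 1/424 - 78/83 = -32989/35192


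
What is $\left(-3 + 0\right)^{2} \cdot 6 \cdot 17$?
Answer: $918$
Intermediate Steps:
$\left(-3 + 0\right)^{2} \cdot 6 \cdot 17 = \left(-3\right)^{2} \cdot 102 = 9 \cdot 102 = 918$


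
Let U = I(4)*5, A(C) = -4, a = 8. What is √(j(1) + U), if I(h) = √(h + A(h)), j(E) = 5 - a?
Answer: I*√3 ≈ 1.732*I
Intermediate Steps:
j(E) = -3 (j(E) = 5 - 1*8 = 5 - 8 = -3)
I(h) = √(-4 + h) (I(h) = √(h - 4) = √(-4 + h))
U = 0 (U = √(-4 + 4)*5 = √0*5 = 0*5 = 0)
√(j(1) + U) = √(-3 + 0) = √(-3) = I*√3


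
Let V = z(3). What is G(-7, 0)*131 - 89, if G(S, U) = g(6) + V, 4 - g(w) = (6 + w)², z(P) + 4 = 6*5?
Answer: -15023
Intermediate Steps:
z(P) = 26 (z(P) = -4 + 6*5 = -4 + 30 = 26)
V = 26
g(w) = 4 - (6 + w)²
G(S, U) = -114 (G(S, U) = (4 - (6 + 6)²) + 26 = (4 - 1*12²) + 26 = (4 - 1*144) + 26 = (4 - 144) + 26 = -140 + 26 = -114)
G(-7, 0)*131 - 89 = -114*131 - 89 = -14934 - 89 = -15023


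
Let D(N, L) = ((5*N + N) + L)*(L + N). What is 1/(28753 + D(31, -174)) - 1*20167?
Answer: -545255178/27037 ≈ -20167.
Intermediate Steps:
D(N, L) = (L + N)*(L + 6*N) (D(N, L) = (6*N + L)*(L + N) = (L + 6*N)*(L + N) = (L + N)*(L + 6*N))
1/(28753 + D(31, -174)) - 1*20167 = 1/(28753 + ((-174)² + 6*31² + 7*(-174)*31)) - 1*20167 = 1/(28753 + (30276 + 6*961 - 37758)) - 20167 = 1/(28753 + (30276 + 5766 - 37758)) - 20167 = 1/(28753 - 1716) - 20167 = 1/27037 - 20167 = -545255178/27037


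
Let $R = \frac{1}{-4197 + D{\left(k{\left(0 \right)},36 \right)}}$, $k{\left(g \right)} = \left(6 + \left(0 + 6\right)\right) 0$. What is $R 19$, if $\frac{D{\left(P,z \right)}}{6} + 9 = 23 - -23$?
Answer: $- \frac{19}{3975} \approx -0.0047799$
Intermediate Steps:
$k{\left(g \right)} = 0$ ($k{\left(g \right)} = \left(6 + 6\right) 0 = 12 \cdot 0 = 0$)
$D{\left(P,z \right)} = 222$ ($D{\left(P,z \right)} = -54 + 6 \left(23 - -23\right) = -54 + 6 \left(23 + 23\right) = -54 + 6 \cdot 46 = -54 + 276 = 222$)
$R = - \frac{1}{3975}$ ($R = \frac{1}{-4197 + 222} = \frac{1}{-3975} = - \frac{1}{3975} \approx -0.00025157$)
$R 19 = \left(- \frac{1}{3975}\right) 19 = - \frac{19}{3975}$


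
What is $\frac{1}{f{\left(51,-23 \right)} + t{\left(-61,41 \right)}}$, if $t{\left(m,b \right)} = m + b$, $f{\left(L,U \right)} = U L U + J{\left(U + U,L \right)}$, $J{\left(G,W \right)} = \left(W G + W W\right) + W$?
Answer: $\frac{1}{27265} \approx 3.6677 \cdot 10^{-5}$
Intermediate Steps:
$J{\left(G,W \right)} = W + W^{2} + G W$ ($J{\left(G,W \right)} = \left(G W + W^{2}\right) + W = \left(W^{2} + G W\right) + W = W + W^{2} + G W$)
$f{\left(L,U \right)} = L U^{2} + L \left(1 + L + 2 U\right)$ ($f{\left(L,U \right)} = U L U + L \left(1 + \left(U + U\right) + L\right) = L U U + L \left(1 + 2 U + L\right) = L U^{2} + L \left(1 + L + 2 U\right)$)
$t{\left(m,b \right)} = b + m$
$\frac{1}{f{\left(51,-23 \right)} + t{\left(-61,41 \right)}} = \frac{1}{51 \left(1 + 51 + \left(-23\right)^{2} + 2 \left(-23\right)\right) + \left(41 - 61\right)} = \frac{1}{51 \left(1 + 51 + 529 - 46\right) - 20} = \frac{1}{51 \cdot 535 - 20} = \frac{1}{27285 - 20} = \frac{1}{27265}$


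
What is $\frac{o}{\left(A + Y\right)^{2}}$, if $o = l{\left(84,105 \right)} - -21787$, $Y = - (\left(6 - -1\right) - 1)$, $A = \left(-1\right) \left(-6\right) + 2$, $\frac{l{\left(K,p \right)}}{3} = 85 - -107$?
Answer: $\frac{22363}{4} \approx 5590.8$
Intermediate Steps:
$l{\left(K,p \right)} = 576$ ($l{\left(K,p \right)} = 3 \left(85 - -107\right) = 3 \left(85 + 107\right) = 3 \cdot 192 = 576$)
$A = 8$ ($A = 6 + 2 = 8$)
$Y = -6$ ($Y = - (\left(6 + 1\right) - 1) = - (7 - 1) = \left(-1\right) 6 = -6$)
$o = 22363$ ($o = 576 - -21787 = 576 + 21787 = 22363$)
$\frac{o}{\left(A + Y\right)^{2}} = \frac{22363}{\left(8 - 6\right)^{2}} = \frac{22363}{2^{2}} = \frac{22363}{4}$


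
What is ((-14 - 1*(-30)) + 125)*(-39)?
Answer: -5499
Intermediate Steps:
((-14 - 1*(-30)) + 125)*(-39) = ((-14 + 30) + 125)*(-39) = (16 + 125)*(-39) = 141*(-39) = -5499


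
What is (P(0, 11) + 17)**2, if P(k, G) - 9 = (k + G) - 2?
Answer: 1225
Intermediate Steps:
P(k, G) = 7 + G + k (P(k, G) = 9 + ((k + G) - 2) = 9 + ((G + k) - 2) = 9 + (-2 + G + k) = 7 + G + k)
(P(0, 11) + 17)**2 = ((7 + 11 + 0) + 17)**2 = (18 + 17)**2 = 35**2 = 1225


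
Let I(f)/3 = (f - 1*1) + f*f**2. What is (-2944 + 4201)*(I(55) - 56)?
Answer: 627533367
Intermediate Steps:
I(f) = -3 + 3*f + 3*f**3 (I(f) = 3*((f - 1*1) + f*f**2) = 3*((f - 1) + f**3) = 3*((-1 + f) + f**3) = 3*(-1 + f + f**3) = -3 + 3*f + 3*f**3)
(-2944 + 4201)*(I(55) - 56) = (-2944 + 4201)*((-3 + 3*55 + 3*55**3) - 56) = 1257*((-3 + 165 + 3*166375) - 56) = 1257*((-3 + 165 + 499125) - 56) = 1257*(499287 - 56) = 1257*499231 = 627533367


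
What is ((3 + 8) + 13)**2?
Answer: 576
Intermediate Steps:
((3 + 8) + 13)**2 = (11 + 13)**2 = 24**2 = 576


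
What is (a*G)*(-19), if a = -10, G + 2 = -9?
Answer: -2090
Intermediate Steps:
G = -11 (G = -2 - 9 = -11)
(a*G)*(-19) = -10*(-11)*(-19) = 110*(-19) = -2090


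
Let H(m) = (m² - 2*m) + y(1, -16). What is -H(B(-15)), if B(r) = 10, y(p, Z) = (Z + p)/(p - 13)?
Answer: -325/4 ≈ -81.250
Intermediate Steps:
y(p, Z) = (Z + p)/(-13 + p)
H(m) = 5/4 + m² - 2*m (H(m) = (m² - 2*m) + (-16 + 1)/(-13 + 1) = (m² - 2*m) - 15/(-12) = (m² - 2*m) - 1/12*(-15) = (m² - 2*m) + 5/4 = 5/4 + m² - 2*m)
-H(B(-15)) = -(5/4 + 10² - 2*10) = -(5/4 + 100 - 20) = -1*325/4 = -325/4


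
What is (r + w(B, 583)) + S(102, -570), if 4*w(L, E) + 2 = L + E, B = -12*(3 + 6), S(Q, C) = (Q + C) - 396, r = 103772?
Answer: 412105/4 ≈ 1.0303e+5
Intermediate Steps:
S(Q, C) = -396 + C + Q (S(Q, C) = (C + Q) - 396 = -396 + C + Q)
B = -108 (B = -12*9 = -108)
w(L, E) = -½ + E/4 + L/4 (w(L, E) = -½ + (L + E)/4 = -½ + (E + L)/4 = -½ + (E/4 + L/4) = -½ + E/4 + L/4)
(r + w(B, 583)) + S(102, -570) = (103772 + (-½ + (¼)*583 + (¼)*(-108))) + (-396 - 570 + 102) = (103772 + (-½ + 583/4 - 27)) - 864 = (103772 + 473/4) - 864 = 415561/4 - 864 = 412105/4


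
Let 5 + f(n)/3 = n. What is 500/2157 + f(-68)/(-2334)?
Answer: 546461/1678146 ≈ 0.32563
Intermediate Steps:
f(n) = -15 + 3*n
500/2157 + f(-68)/(-2334) = 500/2157 + (-15 + 3*(-68))/(-2334) = 500*(1/2157) + (-15 - 204)*(-1/2334) = 500/2157 - 219*(-1/2334) = 500/2157 + 73/778 = 546461/1678146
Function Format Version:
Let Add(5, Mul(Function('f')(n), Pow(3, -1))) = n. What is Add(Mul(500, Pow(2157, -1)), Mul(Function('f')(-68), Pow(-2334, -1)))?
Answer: Rational(546461, 1678146) ≈ 0.32563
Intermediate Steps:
Function('f')(n) = Add(-15, Mul(3, n))
Add(Mul(500, Pow(2157, -1)), Mul(Function('f')(-68), Pow(-2334, -1))) = Add(Mul(500, Pow(2157, -1)), Mul(Add(-15, Mul(3, -68)), Pow(-2334, -1))) = Add(Mul(500, Rational(1, 2157)), Mul(Add(-15, -204), Rational(-1, 2334))) = Add(Rational(500, 2157), Mul(-219, Rational(-1, 2334))) = Add(Rational(500, 2157), Rational(73, 778)) = Rational(546461, 1678146)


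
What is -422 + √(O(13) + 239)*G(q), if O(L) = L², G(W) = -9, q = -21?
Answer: -422 - 18*√102 ≈ -603.79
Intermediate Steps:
-422 + √(O(13) + 239)*G(q) = -422 + √(13² + 239)*(-9) = -422 + √(169 + 239)*(-9) = -422 + √408*(-9) = -422 + (2*√102)*(-9) = -422 - 18*√102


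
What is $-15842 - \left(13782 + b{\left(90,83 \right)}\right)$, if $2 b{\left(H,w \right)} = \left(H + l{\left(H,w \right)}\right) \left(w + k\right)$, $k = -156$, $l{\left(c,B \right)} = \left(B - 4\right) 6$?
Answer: $-9038$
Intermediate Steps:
$l{\left(c,B \right)} = -24 + 6 B$ ($l{\left(c,B \right)} = \left(-4 + B\right) 6 = -24 + 6 B$)
$b{\left(H,w \right)} = \frac{\left(-156 + w\right) \left(-24 + H + 6 w\right)}{2}$ ($b{\left(H,w \right)} = \frac{\left(H + \left(-24 + 6 w\right)\right) \left(w - 156\right)}{2} = \frac{\left(-24 + H + 6 w\right) \left(-156 + w\right)}{2} = \frac{\left(-156 + w\right) \left(-24 + H + 6 w\right)}{2}$)
$-15842 - \left(13782 + b{\left(90,83 \right)}\right) = -15842 - \left(13782 + \left(1872 - 39840 - 7020 + 3 \cdot 83^{2} + \frac{1}{2} \cdot 90 \cdot 83\right)\right) = -15842 - \left(13782 + \left(1872 - 39840 - 7020 + 3 \cdot 6889 + 3735\right)\right) = -15842 - \left(13782 + \left(1872 - 39840 - 7020 + 20667 + 3735\right)\right) = -15842 - \left(13782 - 20586\right) = -15842 - -6804 = -15842 + 6804 = -9038$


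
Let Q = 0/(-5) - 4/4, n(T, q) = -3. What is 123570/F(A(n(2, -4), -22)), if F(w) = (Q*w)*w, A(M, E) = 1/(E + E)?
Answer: -239231520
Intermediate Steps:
A(M, E) = 1/(2*E)
Q = -1 (Q = 0*(-⅕) - 4*¼ = 0 - 1 = -1)
F(w) = -w² (F(w) = (-w)*w = -w²)
123570/F(A(n(2, -4), -22)) = 123570/((-((½)/(-22))²)) = 123570/((-((½)*(-1/22))²)) = 123570/((-(-1/44)²)) = 123570/((-1*1/1936)) = 123570/(-1/1936) = 123570*(-1936) = -239231520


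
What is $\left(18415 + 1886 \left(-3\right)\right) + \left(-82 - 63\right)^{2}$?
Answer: $33782$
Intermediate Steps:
$\left(18415 + 1886 \left(-3\right)\right) + \left(-82 - 63\right)^{2} = \left(18415 - 5658\right) + \left(-145\right)^{2} = 12757 + 21025 = 33782$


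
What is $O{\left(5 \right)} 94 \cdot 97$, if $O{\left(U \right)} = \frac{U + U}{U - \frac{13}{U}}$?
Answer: $\frac{113975}{3} \approx 37992.0$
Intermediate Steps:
$O{\left(U \right)} = \frac{2 U}{U - \frac{13}{U}}$
$O{\left(5 \right)} 94 \cdot 97 = \frac{2 \cdot 5^{2}}{-13 + 5^{2}} \cdot 94 \cdot 97 = 2 \cdot 25 \frac{1}{-13 + 25} \cdot 94 \cdot 97 = 2 \cdot 25 \cdot \frac{1}{12} \cdot 94 \cdot 97 = \frac{25}{6} \cdot 94 \cdot 97 = \frac{1175}{3} \cdot 97 = \frac{113975}{3}$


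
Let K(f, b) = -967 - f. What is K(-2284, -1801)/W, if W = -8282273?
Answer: -1317/8282273 ≈ -0.00015901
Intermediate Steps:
K(-2284, -1801)/W = (-967 - 1*(-2284))/(-8282273) = (-967 + 2284)*(-1/8282273) = 1317*(-1/8282273) = -1317/8282273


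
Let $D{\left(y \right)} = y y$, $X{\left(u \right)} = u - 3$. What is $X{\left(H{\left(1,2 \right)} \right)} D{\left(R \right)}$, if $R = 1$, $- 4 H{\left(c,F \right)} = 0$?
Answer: $-3$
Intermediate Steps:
$H{\left(c,F \right)} = 0$ ($H{\left(c,F \right)} = \left(- \frac{1}{4}\right) 0 = 0$)
$X{\left(u \right)} = -3 + u$
$D{\left(y \right)} = y^{2}$
$X{\left(H{\left(1,2 \right)} \right)} D{\left(R \right)} = \left(-3 + 0\right) 1^{2} = \left(-3\right) 1 = -3$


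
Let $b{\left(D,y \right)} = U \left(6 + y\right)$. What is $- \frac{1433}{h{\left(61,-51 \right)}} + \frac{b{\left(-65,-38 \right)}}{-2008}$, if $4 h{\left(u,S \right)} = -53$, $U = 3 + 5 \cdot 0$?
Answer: $\frac{1439368}{13303} \approx 108.2$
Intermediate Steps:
$U = 3$ ($U = 3 + 0 = 3$)
$b{\left(D,y \right)} = 18 + 3 y$ ($b{\left(D,y \right)} = 3 \left(6 + y\right) = 18 + 3 y$)
$h{\left(u,S \right)} = - \frac{53}{4}$ ($h{\left(u,S \right)} = \frac{1}{4} \left(-53\right) = - \frac{53}{4}$)
$- \frac{1433}{h{\left(61,-51 \right)}} + \frac{b{\left(-65,-38 \right)}}{-2008} = - \frac{1433}{- \frac{53}{4}} + \frac{18 + 3 \left(-38\right)}{-2008} = \left(-1433\right) \left(- \frac{4}{53}\right) + \left(18 - 114\right) \left(- \frac{1}{2008}\right) = \frac{5732}{53} - - \frac{12}{251} = \frac{5732}{53} + \frac{12}{251} = \frac{1439368}{13303}$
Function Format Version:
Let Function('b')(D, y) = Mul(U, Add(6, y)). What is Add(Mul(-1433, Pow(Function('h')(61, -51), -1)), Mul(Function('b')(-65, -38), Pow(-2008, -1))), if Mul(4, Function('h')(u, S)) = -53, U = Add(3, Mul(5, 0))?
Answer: Rational(1439368, 13303) ≈ 108.20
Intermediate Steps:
U = 3 (U = Add(3, 0) = 3)
Function('b')(D, y) = Add(18, Mul(3, y)) (Function('b')(D, y) = Mul(3, Add(6, y)) = Add(18, Mul(3, y)))
Function('h')(u, S) = Rational(-53, 4) (Function('h')(u, S) = Mul(Rational(1, 4), -53) = Rational(-53, 4))
Add(Mul(-1433, Pow(Function('h')(61, -51), -1)), Mul(Function('b')(-65, -38), Pow(-2008, -1))) = Add(Mul(-1433, Pow(Rational(-53, 4), -1)), Mul(Add(18, Mul(3, -38)), Pow(-2008, -1))) = Add(Mul(-1433, Rational(-4, 53)), Mul(Add(18, -114), Rational(-1, 2008))) = Add(Rational(5732, 53), Mul(-96, Rational(-1, 2008))) = Add(Rational(5732, 53), Rational(12, 251)) = Rational(1439368, 13303)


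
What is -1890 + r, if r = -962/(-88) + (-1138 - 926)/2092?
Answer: -43263821/23012 ≈ -1880.1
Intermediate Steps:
r = 228859/23012 (r = -962*(-1/88) - 2064*1/2092 = 481/44 - 516/523 = 228859/23012 ≈ 9.9452)
-1890 + r = -1890 + 228859/23012 = -43263821/23012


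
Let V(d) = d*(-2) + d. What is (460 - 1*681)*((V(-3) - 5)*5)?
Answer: 2210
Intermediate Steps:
V(d) = -d (V(d) = -2*d + d = -d)
(460 - 1*681)*((V(-3) - 5)*5) = (460 - 1*681)*((-1*(-3) - 5)*5) = (460 - 681)*((3 - 5)*5) = -(-442)*5 = -221*(-10) = 2210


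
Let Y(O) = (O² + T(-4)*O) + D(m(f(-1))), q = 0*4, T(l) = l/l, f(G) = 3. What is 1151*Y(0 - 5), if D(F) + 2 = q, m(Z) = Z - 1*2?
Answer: 20718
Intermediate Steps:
T(l) = 1
q = 0
m(Z) = -2 + Z (m(Z) = Z - 2 = -2 + Z)
D(F) = -2 (D(F) = -2 + 0 = -2)
Y(O) = -2 + O + O² (Y(O) = (O² + 1*O) - 2 = (O² + O) - 2 = (O + O²) - 2 = -2 + O + O²)
1151*Y(0 - 5) = 1151*(-2 + (0 - 5) + (0 - 5)²) = 1151*(-2 - 5 + (-5)²) = 1151*(-2 - 5 + 25) = 1151*18 = 20718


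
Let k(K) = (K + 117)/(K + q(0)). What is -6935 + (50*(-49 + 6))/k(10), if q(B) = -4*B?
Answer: -902245/127 ≈ -7104.3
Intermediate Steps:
k(K) = (117 + K)/K (k(K) = (K + 117)/(K - 4*0) = (117 + K)/(K + 0) = (117 + K)/K)
-6935 + (50*(-49 + 6))/k(10) = -6935 + (50*(-49 + 6))/(((117 + 10)/10)) = -6935 + (50*(-43))/(((⅒)*127)) = -6935 - 2150/127/10 = -6935 - 2150*10/127 = -6935 - 21500/127 = -902245/127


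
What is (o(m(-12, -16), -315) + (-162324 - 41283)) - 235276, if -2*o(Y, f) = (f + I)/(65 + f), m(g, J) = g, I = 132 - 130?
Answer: -219441813/500 ≈ -4.3888e+5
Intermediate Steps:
I = 2
o(Y, f) = -(2 + f)/(2*(65 + f)) (o(Y, f) = -(f + 2)/(2*(65 + f)) = -(2 + f)/(2*(65 + f)))
(o(m(-12, -16), -315) + (-162324 - 41283)) - 235276 = ((-2 - 1*(-315))/(2*(65 - 315)) + (-162324 - 41283)) - 235276 = ((½)*(-2 + 315)/(-250) - 203607) - 235276 = ((½)*(-1/250)*313 - 203607) - 235276 = (-313/500 - 203607) - 235276 = -101803813/500 - 235276 = -219441813/500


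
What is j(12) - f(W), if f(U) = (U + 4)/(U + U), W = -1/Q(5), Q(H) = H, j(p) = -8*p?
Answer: -173/2 ≈ -86.500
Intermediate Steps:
W = -⅕ (W = -1/5 = -1*⅕ = -⅕ ≈ -0.20000)
f(U) = (4 + U)/(2*U) (f(U) = (4 + U)/((2*U)) = (4 + U)*(1/(2*U)) = (4 + U)/(2*U))
j(12) - f(W) = -8*12 - (4 - ⅕)/(2*(-⅕)) = -96 - (-5)*19/(2*5) = -96 - 1*(-19/2) = -96 + 19/2 = -173/2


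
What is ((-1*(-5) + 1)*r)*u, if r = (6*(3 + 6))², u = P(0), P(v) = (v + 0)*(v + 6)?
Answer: 0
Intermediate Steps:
P(v) = v*(6 + v)
u = 0 (u = 0*(6 + 0) = 0*6 = 0)
r = 2916 (r = (6*9)² = 54² = 2916)
((-1*(-5) + 1)*r)*u = ((-1*(-5) + 1)*2916)*0 = ((5 + 1)*2916)*0 = (6*2916)*0 = 17496*0 = 0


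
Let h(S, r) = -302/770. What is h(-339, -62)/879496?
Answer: -151/338605960 ≈ -4.4595e-7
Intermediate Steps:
h(S, r) = -151/385 (h(S, r) = -302*1/770 = -151/385)
h(-339, -62)/879496 = -151/385/879496 = -151/385*1/879496 = -151/338605960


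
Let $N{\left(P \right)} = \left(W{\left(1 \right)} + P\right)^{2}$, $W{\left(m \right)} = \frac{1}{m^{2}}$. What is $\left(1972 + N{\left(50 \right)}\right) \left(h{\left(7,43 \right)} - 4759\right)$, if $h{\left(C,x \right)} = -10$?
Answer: $-21808637$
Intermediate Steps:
$W{\left(m \right)} = \frac{1}{m^{2}}$
$N{\left(P \right)} = \left(1 + P\right)^{2}$ ($N{\left(P \right)} = \left(1^{-2} + P\right)^{2} = \left(1 + P\right)^{2}$)
$\left(1972 + N{\left(50 \right)}\right) \left(h{\left(7,43 \right)} - 4759\right) = \left(1972 + \left(1 + 50\right)^{2}\right) \left(-10 - 4759\right) = \left(1972 + 51^{2}\right) \left(-4769\right) = \left(1972 + 2601\right) \left(-4769\right) = 4573 \left(-4769\right) = -21808637$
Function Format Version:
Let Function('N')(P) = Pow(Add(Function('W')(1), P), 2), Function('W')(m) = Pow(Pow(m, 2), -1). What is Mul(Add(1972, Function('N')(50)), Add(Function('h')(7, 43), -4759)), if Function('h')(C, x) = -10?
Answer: -21808637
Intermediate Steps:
Function('W')(m) = Pow(m, -2)
Function('N')(P) = Pow(Add(1, P), 2) (Function('N')(P) = Pow(Add(Pow(1, -2), P), 2) = Pow(Add(1, P), 2))
Mul(Add(1972, Function('N')(50)), Add(Function('h')(7, 43), -4759)) = Mul(Add(1972, Pow(Add(1, 50), 2)), Add(-10, -4759)) = Mul(Add(1972, Pow(51, 2)), -4769) = Mul(Add(1972, 2601), -4769) = Mul(4573, -4769) = -21808637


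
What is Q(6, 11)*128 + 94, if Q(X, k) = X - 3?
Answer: 478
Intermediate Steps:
Q(X, k) = -3 + X
Q(6, 11)*128 + 94 = (-3 + 6)*128 + 94 = 3*128 + 94 = 384 + 94 = 478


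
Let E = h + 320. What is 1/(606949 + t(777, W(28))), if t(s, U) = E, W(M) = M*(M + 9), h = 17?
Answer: 1/607286 ≈ 1.6467e-6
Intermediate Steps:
W(M) = M*(9 + M)
E = 337 (E = 17 + 320 = 337)
t(s, U) = 337
1/(606949 + t(777, W(28))) = 1/(606949 + 337) = 1/607286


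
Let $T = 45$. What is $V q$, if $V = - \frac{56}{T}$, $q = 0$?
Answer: $0$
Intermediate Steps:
$V = - \frac{56}{45} \approx -1.2444$
$V q = \left(- \frac{56}{45}\right) 0 = 0$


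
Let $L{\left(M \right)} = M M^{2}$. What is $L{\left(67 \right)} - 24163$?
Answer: $276600$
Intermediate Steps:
$L{\left(M \right)} = M^{3}$
$L{\left(67 \right)} - 24163 = 67^{3} - 24163 = 300763 - 24163 = 276600$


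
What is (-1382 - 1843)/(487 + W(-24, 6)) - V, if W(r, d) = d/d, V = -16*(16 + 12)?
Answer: 215399/488 ≈ 441.39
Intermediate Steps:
V = -448 (V = -16*28 = -448)
W(r, d) = 1
(-1382 - 1843)/(487 + W(-24, 6)) - V = (-1382 - 1843)/(487 + 1) - 1*(-448) = -3225/488 + 448 = 215399/488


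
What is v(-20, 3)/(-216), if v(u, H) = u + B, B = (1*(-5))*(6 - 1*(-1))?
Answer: 55/216 ≈ 0.25463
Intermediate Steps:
B = -35 (B = -5*(6 + 1) = -5*7 = -35)
v(u, H) = -35 + u (v(u, H) = u - 35 = -35 + u)
v(-20, 3)/(-216) = (-35 - 20)/(-216) = -55*(-1/216) = 55/216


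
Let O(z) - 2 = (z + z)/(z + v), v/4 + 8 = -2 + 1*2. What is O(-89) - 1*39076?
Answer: -4727776/121 ≈ -39073.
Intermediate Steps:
v = -32 (v = -32 + 4*(-2 + 1*2) = -32 + 4*(-2 + 2) = -32 + 4*0 = -32 + 0 = -32)
O(z) = 2 + 2*z/(-32 + z) (O(z) = 2 + (z + z)/(z - 32) = 2 + (2*z)/(-32 + z) = 2 + 2*z/(-32 + z))
O(-89) - 1*39076 = 4*(-16 - 89)/(-32 - 89) - 1*39076 = 4*(-105)/(-121) - 39076 = 4*(-1/121)*(-105) - 39076 = 420/121 - 39076 = -4727776/121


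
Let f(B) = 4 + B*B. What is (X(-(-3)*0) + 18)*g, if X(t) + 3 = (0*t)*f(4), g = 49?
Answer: 735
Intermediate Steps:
f(B) = 4 + B²
X(t) = -3 (X(t) = -3 + (0*t)*(4 + 4²) = -3 + 0*(4 + 16) = -3 + 0*20 = -3 + 0 = -3)
(X(-(-3)*0) + 18)*g = (-3 + 18)*49 = 15*49 = 735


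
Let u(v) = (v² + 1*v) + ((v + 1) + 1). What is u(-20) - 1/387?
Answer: 140093/387 ≈ 362.00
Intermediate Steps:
u(v) = 2 + v² + 2*v (u(v) = (v² + v) + ((1 + v) + 1) = (v + v²) + (2 + v) = 2 + v² + 2*v)
u(-20) - 1/387 = (2 + (-20)² + 2*(-20)) - 1/387 = (2 + 400 - 40) - 1*1/387 = 362 - 1/387 = 140093/387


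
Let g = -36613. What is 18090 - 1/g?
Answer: 662329171/36613 ≈ 18090.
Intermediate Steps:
18090 - 1/g = 18090 - 1/(-36613) = 18090 - 1*(-1/36613) = 18090 + 1/36613 = 662329171/36613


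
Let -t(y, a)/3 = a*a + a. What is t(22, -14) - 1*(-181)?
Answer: -365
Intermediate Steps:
t(y, a) = -3*a - 3*a² (t(y, a) = -3*(a*a + a) = -3*(a² + a) = -3*(a + a²) = -3*a - 3*a²)
t(22, -14) - 1*(-181) = -3*(-14)*(1 - 14) - 1*(-181) = -3*(-14)*(-13) + 181 = -546 + 181 = -365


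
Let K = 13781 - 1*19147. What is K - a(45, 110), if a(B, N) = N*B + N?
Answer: -10426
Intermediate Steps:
a(B, N) = N + B*N (a(B, N) = B*N + N = N + B*N)
K = -5366 (K = 13781 - 19147 = -5366)
K - a(45, 110) = -5366 - 110*(1 + 45) = -5366 - 110*46 = -5366 - 1*5060 = -5366 - 5060 = -10426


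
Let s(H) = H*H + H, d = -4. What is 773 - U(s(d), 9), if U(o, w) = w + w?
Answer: 755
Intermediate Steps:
s(H) = H + H² (s(H) = H² + H = H + H²)
U(o, w) = 2*w
773 - U(s(d), 9) = 773 - 2*9 = 773 - 1*18 = 773 - 18 = 755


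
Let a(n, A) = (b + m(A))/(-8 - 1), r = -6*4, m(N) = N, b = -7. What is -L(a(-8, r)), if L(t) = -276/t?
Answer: 2484/31 ≈ 80.129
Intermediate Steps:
r = -24
a(n, A) = 7/9 - A/9 (a(n, A) = (-7 + A)/(-8 - 1) = (-7 + A)/(-9) = (-7 + A)*(-⅑) = 7/9 - A/9)
-L(a(-8, r)) = -(-276)/(7/9 - ⅑*(-24)) = -(-276)/(7/9 + 8/3) = -(-276)/31/9 = -(-276)*9/31 = -1*(-2484/31) = 2484/31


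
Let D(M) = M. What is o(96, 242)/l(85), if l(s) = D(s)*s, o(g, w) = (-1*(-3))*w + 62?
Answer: 788/7225 ≈ 0.10907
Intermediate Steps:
o(g, w) = 62 + 3*w (o(g, w) = 3*w + 62 = 62 + 3*w)
l(s) = s² (l(s) = s*s = s²)
o(96, 242)/l(85) = (62 + 3*242)/(85²) = (62 + 726)/7225 = 788*(1/7225) = 788/7225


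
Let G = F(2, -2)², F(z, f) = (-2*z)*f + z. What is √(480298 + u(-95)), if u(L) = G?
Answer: √480398 ≈ 693.11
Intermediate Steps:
F(z, f) = z - 2*f*z (F(z, f) = -2*f*z + z = z - 2*f*z)
G = 100 (G = (2*(1 - 2*(-2)))² = (2*(1 + 4))² = (2*5)² = 10² = 100)
u(L) = 100
√(480298 + u(-95)) = √(480298 + 100) = √480398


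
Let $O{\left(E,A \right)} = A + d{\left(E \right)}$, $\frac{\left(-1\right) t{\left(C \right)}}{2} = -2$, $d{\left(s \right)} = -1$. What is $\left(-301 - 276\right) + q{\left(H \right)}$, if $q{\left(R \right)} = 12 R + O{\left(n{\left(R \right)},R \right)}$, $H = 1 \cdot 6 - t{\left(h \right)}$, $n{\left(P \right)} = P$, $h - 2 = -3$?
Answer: $-552$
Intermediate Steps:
$h = -1$ ($h = 2 - 3 = -1$)
$t{\left(C \right)} = 4$ ($t{\left(C \right)} = \left(-2\right) \left(-2\right) = 4$)
$H = 2$ ($H = 1 \cdot 6 - 4 = 6 - 4 = 2$)
$O{\left(E,A \right)} = -1 + A$ ($O{\left(E,A \right)} = A - 1 = -1 + A$)
$q{\left(R \right)} = -1 + 13 R$ ($q{\left(R \right)} = 12 R + \left(-1 + R\right) = -1 + 13 R$)
$\left(-301 - 276\right) + q{\left(H \right)} = \left(-301 - 276\right) + \left(-1 + 13 \cdot 2\right) = -577 + \left(-1 + 26\right) = -577 + 25 = -552$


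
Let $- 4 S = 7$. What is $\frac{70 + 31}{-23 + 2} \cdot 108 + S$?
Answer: $- \frac{14593}{28} \approx -521.18$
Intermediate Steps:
$S = - \frac{7}{4}$ ($S = \left(- \frac{1}{4}\right) 7 = - \frac{7}{4} \approx -1.75$)
$\frac{70 + 31}{-23 + 2} \cdot 108 + S = \frac{70 + 31}{-23 + 2} \cdot 108 - \frac{7}{4} = \frac{101}{-21} \cdot 108 - \frac{7}{4} = 101 \left(- \frac{1}{21}\right) 108 - \frac{7}{4} = \left(- \frac{101}{21}\right) 108 - \frac{7}{4} = - \frac{3636}{7} - \frac{7}{4} = - \frac{14593}{28}$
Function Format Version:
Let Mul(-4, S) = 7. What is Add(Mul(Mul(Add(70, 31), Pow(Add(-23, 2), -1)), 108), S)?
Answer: Rational(-14593, 28) ≈ -521.18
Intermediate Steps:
S = Rational(-7, 4) (S = Mul(Rational(-1, 4), 7) = Rational(-7, 4) ≈ -1.7500)
Add(Mul(Mul(Add(70, 31), Pow(Add(-23, 2), -1)), 108), S) = Add(Mul(Mul(Add(70, 31), Pow(Add(-23, 2), -1)), 108), Rational(-7, 4)) = Add(Mul(Mul(101, Pow(-21, -1)), 108), Rational(-7, 4)) = Add(Mul(Mul(101, Rational(-1, 21)), 108), Rational(-7, 4)) = Add(Mul(Rational(-101, 21), 108), Rational(-7, 4)) = Add(Rational(-3636, 7), Rational(-7, 4)) = Rational(-14593, 28)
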